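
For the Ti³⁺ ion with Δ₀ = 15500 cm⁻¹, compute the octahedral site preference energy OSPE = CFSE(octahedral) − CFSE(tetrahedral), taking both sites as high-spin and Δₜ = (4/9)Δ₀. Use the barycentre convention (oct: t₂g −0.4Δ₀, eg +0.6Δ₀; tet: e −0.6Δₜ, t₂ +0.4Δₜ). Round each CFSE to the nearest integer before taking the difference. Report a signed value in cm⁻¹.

Group 4 minus oxidation state +3 gives a d¹ configuration for Ti³⁺.
Octahedral high-spin t2g^1 e_g^0: CFSE = -0.4 × 15500 = -6200 cm⁻¹.
In a tetrahedral site the filling is e^1 t2^0: CFSE(tet) = -0.6Δₜ = -0.6 × (4/9)(15500) = -4133 cm⁻¹.
OSPE = -6200 − (-4133) = -2067 cm⁻¹.

-2067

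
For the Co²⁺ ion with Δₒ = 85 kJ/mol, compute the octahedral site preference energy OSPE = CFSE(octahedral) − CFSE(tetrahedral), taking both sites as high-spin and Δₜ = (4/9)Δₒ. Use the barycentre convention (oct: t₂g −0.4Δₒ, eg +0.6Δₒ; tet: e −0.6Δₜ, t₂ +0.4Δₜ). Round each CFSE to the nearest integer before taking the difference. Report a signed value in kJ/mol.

Group 9 minus oxidation state +2 gives a d⁷ configuration for Co²⁺.
In an octahedral site d⁷ (HS) is t2g^5 e_g^2, giving CFSE(oct) = -0.8Δₒ = -68 kJ/mol.
Tetrahedral: e^4 t2^3, CFSE = 4(−0.6) + 3(+0.4) = -1.2Δₜ = -1.2 × (4/9) × 85 = -45 kJ/mol.
OSPE = CFSE(oct) − CFSE(tet) = -68 − (-45) = -23 kJ/mol.

-23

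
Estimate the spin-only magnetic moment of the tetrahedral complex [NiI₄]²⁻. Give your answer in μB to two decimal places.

2.83 μB

Each I⁻ contributes -1; 4 × (-1) = -4. With overall charge -2, Ni is in the +2 oxidation state.
Group 10 minus oxidation state +2 gives a d⁸ configuration for Ni²⁺.
Tetrahedral fields are weak (Δₜ ≈ 4/9 Δₒ), so electrons fill high-spin.
Configuration: e^4 t2^4 → 2 unpaired electrons.
μ(spin-only) = √[2(2+2)] = √8 ≈ 2.83 μB.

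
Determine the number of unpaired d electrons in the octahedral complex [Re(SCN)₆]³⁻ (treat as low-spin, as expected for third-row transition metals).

2

Each SCN⁻ contributes -1; 6 × (-1) = -6. With overall charge -3, Re is in the +3 oxidation state.
Re³⁺: group 7, so d-count = 7 − 3 = 4.
Configuration: t2g^4 e_g^0, giving 2 unpaired electrons.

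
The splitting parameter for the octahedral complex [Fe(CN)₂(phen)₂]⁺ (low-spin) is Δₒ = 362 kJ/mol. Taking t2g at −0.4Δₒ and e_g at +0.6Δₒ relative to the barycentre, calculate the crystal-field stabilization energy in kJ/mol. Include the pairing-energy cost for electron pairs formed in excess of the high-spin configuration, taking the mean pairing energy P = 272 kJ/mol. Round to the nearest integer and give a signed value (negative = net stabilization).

Ligand charges: 2×(-1) from CN⁻ and 2×(+0) from phen sum to -2; with overall charge +1, Fe is +3.
Fe is in group 8, so Fe³⁺ is d⁵ (8 − 3 = 5).
Configuration: t2g^5 e_g^0.
CFSE(orbital) = 5×(-0.4Δₒ) + 0×(0.6Δₒ) = -2.0Δₒ; with Δₒ = 362 kJ/mol that is -724 kJ/mol.
High-spin d⁵ would be t2g^3 e_g^2 with 0 pairs; low-spin has 2, so 2 excess pairs cost +2P = +544 kJ/mol.
Net CFSE = -724 + 544 = -180 kJ/mol.

-180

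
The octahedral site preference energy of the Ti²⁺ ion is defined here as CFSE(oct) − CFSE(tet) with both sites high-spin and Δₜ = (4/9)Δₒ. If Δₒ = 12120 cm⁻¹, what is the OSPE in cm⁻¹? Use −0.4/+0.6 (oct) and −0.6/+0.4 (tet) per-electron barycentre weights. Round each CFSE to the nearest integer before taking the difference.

-3232

Ti sits in group 4; removing 2 electrons leaves Ti²⁺ with 4 − 2 = 2 d electrons.
Octahedral (high-spin): t₂g² eg⁰, CFSE = 2(−0.4) + 0(+0.6) = -0.8Δₒ = -0.8 × 12120 = -9696 cm⁻¹.
Tetrahedral e² t₂⁰ gives -1.2Δₜ = -1.2 × (4/9) × 12120 = -6464 cm⁻¹.
OSPE = CFSE(oct) − CFSE(tet) = -9696 − (-6464) = -3232 cm⁻¹.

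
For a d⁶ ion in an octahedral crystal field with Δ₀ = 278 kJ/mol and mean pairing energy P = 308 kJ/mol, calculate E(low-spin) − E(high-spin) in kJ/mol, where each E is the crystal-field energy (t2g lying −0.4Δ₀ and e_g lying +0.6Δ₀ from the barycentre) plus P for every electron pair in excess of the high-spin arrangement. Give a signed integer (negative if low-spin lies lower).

60

High-spin d⁶ fills as t2g^4 e_g^2 with CFSE 4(−0.4) + 2(+0.6) = -0.4Δ₀ = -111 kJ/mol.
Low-spin t2g^6 e_g^0 gives -2.4Δ₀ = -667 kJ/mol, but forming 2 extra pairs costs 2P = 616 kJ/mol, so E(LS) = -667 + 616 = -51 kJ/mol.
E(LS) − E(HS) = -51 − (-111) = 60 kJ/mol.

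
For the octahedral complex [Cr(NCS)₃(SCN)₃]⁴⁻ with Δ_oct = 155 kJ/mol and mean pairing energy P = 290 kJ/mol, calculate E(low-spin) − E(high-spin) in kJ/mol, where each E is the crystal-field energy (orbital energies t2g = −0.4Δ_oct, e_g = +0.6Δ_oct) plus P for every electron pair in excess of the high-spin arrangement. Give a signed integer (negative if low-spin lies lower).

Ligand charges: 3×(-1) from NCS⁻ and 3×(-1) from SCN⁻ sum to -6; with overall charge -4, Cr is +2.
Cr sits in group 6; removing 2 electrons leaves Cr²⁺ with 6 − 2 = 4 d electrons.
In the high-spin limit (t2g^3 e_g^1) the orbital term is -0.6Δ_oct = -93 kJ/mol, with no excess pairing.
Low-spin: t2g^4 e_g^0, orbital CFSE = -1.6Δ_oct = -248 kJ/mol; plus 1 excess pair × P = +290 kJ/mol; total 42 kJ/mol.
Thus E(LS) − E(HS) = 135 kJ/mol.

135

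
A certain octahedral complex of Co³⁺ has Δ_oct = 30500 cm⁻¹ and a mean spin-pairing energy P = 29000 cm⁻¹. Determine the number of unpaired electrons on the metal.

Co sits in group 9; removing 3 electrons leaves Co³⁺ with 9 − 3 = 6 d electrons.
Δ_oct > P, so pairing is preferred: the ground state is low-spin.
Filling d⁶ accordingly: t₂g⁶ eg⁰.
Unpaired electrons: 0.

0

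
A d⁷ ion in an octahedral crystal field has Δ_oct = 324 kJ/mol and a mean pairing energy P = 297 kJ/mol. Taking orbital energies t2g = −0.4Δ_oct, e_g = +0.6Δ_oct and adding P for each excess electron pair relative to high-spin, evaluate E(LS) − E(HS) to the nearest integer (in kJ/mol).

High-spin d⁷ fills as t2g^5 e_g^2 with CFSE 5(−0.4) + 2(+0.6) = -0.8Δ_oct = -259 kJ/mol.
Low-spin t2g^6 e_g^1 gives -1.8Δ_oct = -583 kJ/mol, but forming 1 extra pair costs 1P = 297 kJ/mol, so E(LS) = -583 + 297 = -286 kJ/mol.
The difference is -286 − (-259) = -27 kJ/mol, so low-spin lies lower.

-27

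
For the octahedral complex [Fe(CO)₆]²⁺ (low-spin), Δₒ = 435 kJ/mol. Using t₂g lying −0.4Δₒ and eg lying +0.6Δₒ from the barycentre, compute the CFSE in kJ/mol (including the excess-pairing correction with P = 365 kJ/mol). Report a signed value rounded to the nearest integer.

-314

CO is neutral, so the +2 overall charge sits on Fe: oxidation state +2.
Fe is in group 8, so Fe²⁺ is d⁶ (8 − 2 = 6).
Configuration: t₂g⁶ eg⁰.
Orbital CFSE = 6(-0.4) + 0(0.6) = -2.4Δₒ = -2.4 × 435 = -1044 kJ/mol.
Pairing penalty: 3 pairs vs 1 in the high-spin reference → 2 extra × P = 730 kJ/mol.
Combining: -1044 + 730 = -314 kJ/mol.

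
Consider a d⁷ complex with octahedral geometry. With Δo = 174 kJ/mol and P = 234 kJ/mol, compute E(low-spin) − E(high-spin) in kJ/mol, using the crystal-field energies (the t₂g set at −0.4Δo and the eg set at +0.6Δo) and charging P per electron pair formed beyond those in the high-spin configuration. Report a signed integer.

High-spin d⁷ fills as t₂g⁵ eg² with CFSE 5(−0.4) + 2(+0.6) = -0.8Δo = -139 kJ/mol.
Low-spin t₂g⁶ eg¹ gives -1.8Δo = -313 kJ/mol, but forming 1 extra pair costs 1P = 234 kJ/mol, so E(LS) = -313 + 234 = -79 kJ/mol.
The difference is -79 − (-139) = 60 kJ/mol, so high-spin lies lower.

60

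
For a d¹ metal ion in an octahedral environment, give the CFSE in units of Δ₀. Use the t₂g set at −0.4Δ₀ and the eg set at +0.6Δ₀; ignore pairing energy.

Configuration: t₂g¹ eg⁰.
CFSE = 1(-0.4Δ₀) + 0(0.6Δ₀) = -0.4Δ₀ + 0.0Δ₀ = -0.4Δ₀.

-0.4 Δ₀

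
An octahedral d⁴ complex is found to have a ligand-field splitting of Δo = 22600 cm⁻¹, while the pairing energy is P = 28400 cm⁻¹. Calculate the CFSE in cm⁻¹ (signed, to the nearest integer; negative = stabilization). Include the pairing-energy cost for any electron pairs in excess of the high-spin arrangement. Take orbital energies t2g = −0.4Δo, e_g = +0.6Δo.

-13560

Since Δo = 22600 cm⁻¹ < P = 28400 cm⁻¹, the complex adopts the high-spin configuration.
Filling d⁴ accordingly: t2g^3 e_g^1.
Orbital CFSE = -0.6Δo = -0.6 × 22600 = -13560 cm⁻¹.
High-spin has no excess pairs, so no pairing correction applies.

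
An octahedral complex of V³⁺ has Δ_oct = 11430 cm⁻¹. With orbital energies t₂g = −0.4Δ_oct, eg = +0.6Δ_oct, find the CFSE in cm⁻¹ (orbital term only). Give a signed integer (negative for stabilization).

-9144

Group 5 minus oxidation state +3 gives a d² configuration for V³⁺.
Electron filling gives t₂g² eg⁰.
The orbital stabilization is -0.8Δ_oct = -0.8 × 11430 = -9144 cm⁻¹.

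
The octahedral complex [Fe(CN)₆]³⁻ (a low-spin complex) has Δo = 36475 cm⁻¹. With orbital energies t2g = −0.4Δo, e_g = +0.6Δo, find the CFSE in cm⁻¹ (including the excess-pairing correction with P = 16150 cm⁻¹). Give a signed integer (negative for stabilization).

-40650

Each CN⁻ contributes -1; 6 × (-1) = -6. With overall charge -3, Fe is in the +3 oxidation state.
Fe is in group 8, so Fe³⁺ is d⁵ (8 − 3 = 5).
Electron filling gives t2g^5 e_g^0.
CFSE(orbital) = 5×(-0.4Δo) + 0×(0.6Δo) = -2.0Δo; with Δo = 36475 cm⁻¹ that is -72950 cm⁻¹.
Pairing penalty: 2 pairs vs 0 in the high-spin reference → 2 extra × P = 32300 cm⁻¹.
Net CFSE = -72950 + 32300 = -40650 cm⁻¹.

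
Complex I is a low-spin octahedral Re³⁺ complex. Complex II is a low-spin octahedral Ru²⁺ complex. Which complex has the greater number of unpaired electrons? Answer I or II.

I: Re is in group 7, so Re³⁺ is d⁴ (7 − 3 = 4); t₂g⁴ eg⁰ → 2 unpaired.
II: Ru sits in group 8; removing 2 electrons leaves Ru²⁺ with 8 − 2 = 6 d electrons; t₂g⁶ eg⁰ → 0 unpaired.
So I has more unpaired electrons.

I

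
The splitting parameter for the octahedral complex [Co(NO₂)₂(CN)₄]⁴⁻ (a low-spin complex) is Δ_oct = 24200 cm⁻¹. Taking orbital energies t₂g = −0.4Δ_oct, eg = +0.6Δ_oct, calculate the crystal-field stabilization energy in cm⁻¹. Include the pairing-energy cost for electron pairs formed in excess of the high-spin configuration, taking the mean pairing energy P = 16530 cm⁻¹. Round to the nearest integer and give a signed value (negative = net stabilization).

-27030

Ligand charges: 2×(-1) from NO₂⁻ and 4×(-1) from CN⁻ sum to -6; with overall charge -4, Co is +2.
Co sits in group 9; removing 2 electrons leaves Co²⁺ with 9 − 2 = 7 d electrons.
Configuration: t₂g⁶ eg¹.
The orbital stabilization is -1.8Δ_oct = -1.8 × 24200 = -43560 cm⁻¹.
Pairing penalty: 3 pairs vs 2 in the high-spin reference → 1 extra × P = 16530 cm⁻¹.
Overall CFSE = -43560 + 16530 = -27030 cm⁻¹.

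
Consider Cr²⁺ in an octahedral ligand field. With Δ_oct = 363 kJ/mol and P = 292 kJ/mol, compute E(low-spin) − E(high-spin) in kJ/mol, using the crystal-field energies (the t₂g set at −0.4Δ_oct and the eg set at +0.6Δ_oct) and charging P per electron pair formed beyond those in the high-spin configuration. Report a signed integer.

Cr is in group 6, so Cr²⁺ is d⁴ (6 − 2 = 4).
High-spin: t₂g³ eg¹, CFSE = -0.6Δ_oct = -218 kJ/mol.
Low-spin: t₂g⁴ eg⁰, orbital CFSE = -1.6Δ_oct = -581 kJ/mol; plus 1 excess pair × P = +292 kJ/mol; total -289 kJ/mol.
Thus E(LS) − E(HS) = -71 kJ/mol.

-71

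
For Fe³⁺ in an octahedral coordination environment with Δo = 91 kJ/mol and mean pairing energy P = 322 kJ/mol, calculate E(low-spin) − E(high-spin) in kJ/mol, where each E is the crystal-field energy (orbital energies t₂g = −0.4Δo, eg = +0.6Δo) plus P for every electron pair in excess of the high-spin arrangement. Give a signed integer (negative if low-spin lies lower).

Group 8 minus oxidation state +3 gives a d⁵ configuration for Fe³⁺.
High-spin d⁵ fills as t₂g³ eg² with CFSE 3(−0.4) + 2(+0.6) = 0.0Δo = 0 kJ/mol.
Low-spin: t₂g⁵ eg⁰, orbital CFSE = -2.0Δo = -182 kJ/mol; plus 2 excess pairs × P = +644 kJ/mol; total 462 kJ/mol.
The difference is 462 − (0) = 462 kJ/mol, so high-spin lies lower.

462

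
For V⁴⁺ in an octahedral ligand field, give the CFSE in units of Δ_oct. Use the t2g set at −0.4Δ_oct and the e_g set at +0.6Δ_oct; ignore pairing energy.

Group 5 minus oxidation state +4 gives a d¹ configuration for V⁴⁺.
Configuration: t2g^1 e_g^0.
CFSE = 1(-0.4Δ_oct) + 0(0.6Δ_oct) = -0.4Δ_oct + 0.0Δ_oct = -0.4Δ_oct.

-0.4 Δ_oct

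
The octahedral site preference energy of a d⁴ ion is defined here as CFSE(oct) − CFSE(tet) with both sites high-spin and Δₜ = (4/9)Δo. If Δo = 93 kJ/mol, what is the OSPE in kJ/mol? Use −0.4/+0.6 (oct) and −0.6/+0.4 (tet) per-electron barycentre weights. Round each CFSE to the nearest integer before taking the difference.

In an octahedral site d⁴ (HS) is t2g^3 e_g^1, giving CFSE(oct) = -0.6Δo = -56 kJ/mol.
Tetrahedral: e^2 t2^2, CFSE = 2(−0.6) + 2(+0.4) = -0.4Δₜ = -0.4 × (4/9) × 93 = -17 kJ/mol.
OSPE = -56 − (-17) = -39 kJ/mol.

-39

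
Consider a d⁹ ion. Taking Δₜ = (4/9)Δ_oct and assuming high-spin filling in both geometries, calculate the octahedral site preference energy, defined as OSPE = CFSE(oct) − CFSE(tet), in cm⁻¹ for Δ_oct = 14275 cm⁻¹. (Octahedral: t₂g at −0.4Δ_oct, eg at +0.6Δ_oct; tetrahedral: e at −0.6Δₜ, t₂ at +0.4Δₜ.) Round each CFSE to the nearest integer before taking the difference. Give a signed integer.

-6027

Octahedral (high-spin): t2g^6 e_g^3, CFSE = 6(−0.4) + 3(+0.6) = -0.6Δ_oct = -0.6 × 14275 = -8565 cm⁻¹.
Tetrahedral: e^4 t2^5, CFSE = 4(−0.6) + 5(+0.4) = -0.4Δₜ = -0.4 × (4/9) × 14275 = -2538 cm⁻¹.
Subtracting, OSPE = -8565 − (-2538) = -6027 cm⁻¹.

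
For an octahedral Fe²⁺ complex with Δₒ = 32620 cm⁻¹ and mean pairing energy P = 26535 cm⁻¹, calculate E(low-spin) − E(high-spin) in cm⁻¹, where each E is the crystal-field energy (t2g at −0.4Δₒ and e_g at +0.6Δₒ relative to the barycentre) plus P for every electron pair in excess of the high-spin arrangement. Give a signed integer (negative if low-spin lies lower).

-12170

Group 8 minus oxidation state +2 gives a d⁶ configuration for Fe²⁺.
High-spin: t2g^4 e_g^2, CFSE = -0.4Δₒ = -13048 cm⁻¹.
Low-spin: t2g^6 e_g^0, orbital CFSE = -2.4Δₒ = -78288 cm⁻¹; plus 2 excess pairs × P = +53070 cm⁻¹; total -25218 cm⁻¹.
E(LS) − E(HS) = -25218 − (-13048) = -12170 cm⁻¹.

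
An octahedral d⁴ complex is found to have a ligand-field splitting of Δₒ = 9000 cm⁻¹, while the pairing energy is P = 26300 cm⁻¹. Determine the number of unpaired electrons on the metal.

Δₒ < P, so pairing is avoided: the ground state is high-spin.
That gives t₂g³ eg¹.
Unpaired electrons: 4.

4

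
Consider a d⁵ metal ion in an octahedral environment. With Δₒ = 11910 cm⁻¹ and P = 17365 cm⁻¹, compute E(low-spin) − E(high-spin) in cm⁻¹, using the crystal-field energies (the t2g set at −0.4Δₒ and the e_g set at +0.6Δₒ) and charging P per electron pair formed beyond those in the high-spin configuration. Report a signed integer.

High-spin d⁵ fills as t2g^3 e_g^2 with CFSE 3(−0.4) + 2(+0.6) = 0.0Δₒ = 0 cm⁻¹.
For low-spin the configuration is t2g^5 e_g^0: orbital energy -2.0 × 11910 = -23820 cm⁻¹, and 2 additional pairs relative to high-spin add 34730 cm⁻¹, giving 10910 cm⁻¹.
Thus E(LS) − E(HS) = 10910 cm⁻¹.

10910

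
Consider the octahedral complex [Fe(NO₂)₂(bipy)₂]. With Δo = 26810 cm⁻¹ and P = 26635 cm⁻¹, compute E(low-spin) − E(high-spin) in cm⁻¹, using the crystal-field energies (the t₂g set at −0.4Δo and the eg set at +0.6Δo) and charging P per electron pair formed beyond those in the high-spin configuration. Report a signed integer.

-350

Ligand charges: 2×(-1) from NO₂⁻ and 2×(+0) from bipy sum to -2; with overall charge +0, Fe is +2.
Group 8 minus oxidation state +2 gives a d⁶ configuration for Fe²⁺.
High-spin: t₂g⁴ eg², CFSE = -0.4Δo = -10724 cm⁻¹.
For low-spin the configuration is t₂g⁶ eg⁰: orbital energy -2.4 × 26810 = -64344 cm⁻¹, and 2 additional pairs relative to high-spin add 53270 cm⁻¹, giving -11074 cm⁻¹.
Thus E(LS) − E(HS) = -350 cm⁻¹.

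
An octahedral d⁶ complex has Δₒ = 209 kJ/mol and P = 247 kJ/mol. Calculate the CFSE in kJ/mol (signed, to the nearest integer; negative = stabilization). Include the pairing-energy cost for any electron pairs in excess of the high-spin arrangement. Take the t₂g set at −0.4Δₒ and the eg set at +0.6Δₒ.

Since Δₒ = 209 kJ/mol < P = 247 kJ/mol, the complex adopts the high-spin configuration.
That gives t₂g⁴ eg².
Orbital CFSE = -0.4Δₒ = -0.4 × 209 = -84 kJ/mol.
High-spin has no excess pairs, so no pairing correction applies.

-84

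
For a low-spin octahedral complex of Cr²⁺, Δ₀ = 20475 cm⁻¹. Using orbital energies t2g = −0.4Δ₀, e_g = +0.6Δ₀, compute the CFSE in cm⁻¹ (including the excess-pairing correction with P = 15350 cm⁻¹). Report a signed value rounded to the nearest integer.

Cr is in group 6, so Cr²⁺ is d⁴ (6 − 2 = 4).
The d⁴ electrons fill as t2g^4 e_g^0.
CFSE(orbital) = 4×(-0.4Δ₀) + 0×(0.6Δ₀) = -1.6Δ₀; with Δ₀ = 20475 cm⁻¹ that is -32760 cm⁻¹.
Pairing penalty: 1 pair vs 0 in the high-spin reference → 1 extra × P = 15350 cm⁻¹.
Combining: -32760 + 15350 = -17410 cm⁻¹.

-17410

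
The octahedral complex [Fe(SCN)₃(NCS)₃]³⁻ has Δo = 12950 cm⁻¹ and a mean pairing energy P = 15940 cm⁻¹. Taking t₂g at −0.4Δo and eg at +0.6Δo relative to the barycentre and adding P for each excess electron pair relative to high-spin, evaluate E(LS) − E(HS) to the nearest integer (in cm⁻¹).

5980

Ligand charges: 3×(-1) from SCN⁻ and 3×(-1) from NCS⁻ sum to -6; with overall charge -3, Fe is +3.
Group 8 minus oxidation state +3 gives a d⁵ configuration for Fe³⁺.
In the high-spin limit (t₂g³ eg²) the orbital term is 0.0Δo = 0 cm⁻¹, with no excess pairing.
Low-spin t₂g⁵ eg⁰ gives -2.0Δo = -25900 cm⁻¹, but forming 2 extra pairs costs 2P = 31880 cm⁻¹, so E(LS) = -25900 + 31880 = 5980 cm⁻¹.
Thus E(LS) − E(HS) = 5980 cm⁻¹.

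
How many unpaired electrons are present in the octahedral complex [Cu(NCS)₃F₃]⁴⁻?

Ligand charges: 3×(-1) from NCS⁻ and 3×(-1) from F⁻ sum to -6; with overall charge -4, Cu is +2.
Cu sits in group 11; removing 2 electrons leaves Cu²⁺ with 11 − 2 = 9 d electrons.
Configuration: t2g^6 e_g^3, giving 1 unpaired electron.

1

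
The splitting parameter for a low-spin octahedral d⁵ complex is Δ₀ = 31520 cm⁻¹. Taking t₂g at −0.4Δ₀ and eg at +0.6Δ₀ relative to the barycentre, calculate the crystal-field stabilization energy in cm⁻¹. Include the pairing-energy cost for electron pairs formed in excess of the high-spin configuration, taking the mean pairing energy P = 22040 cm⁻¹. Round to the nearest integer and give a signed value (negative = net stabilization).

-18960

The d⁵ electrons fill as t₂g⁵ eg⁰.
The orbital stabilization is -2.0Δ₀ = -2.0 × 31520 = -63040 cm⁻¹.
Relative to high-spin t₂g³ eg² (0 paired), the low-spin configuration has 2 additional pairs, contributing +2 × 22040 = +44080 cm⁻¹.
Overall CFSE = -63040 + 44080 = -18960 cm⁻¹.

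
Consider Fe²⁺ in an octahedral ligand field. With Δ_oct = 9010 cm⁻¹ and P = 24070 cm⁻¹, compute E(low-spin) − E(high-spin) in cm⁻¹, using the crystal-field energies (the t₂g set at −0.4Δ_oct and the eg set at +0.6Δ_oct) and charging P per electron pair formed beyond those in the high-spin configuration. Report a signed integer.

Fe²⁺: group 8, so d-count = 8 − 2 = 6.
In the high-spin limit (t₂g⁴ eg²) the orbital term is -0.4Δ_oct = -3604 cm⁻¹, with no excess pairing.
Low-spin: t₂g⁶ eg⁰, orbital CFSE = -2.4Δ_oct = -21624 cm⁻¹; plus 2 excess pairs × P = +48140 cm⁻¹; total 26516 cm⁻¹.
Thus E(LS) − E(HS) = 30120 cm⁻¹.

30120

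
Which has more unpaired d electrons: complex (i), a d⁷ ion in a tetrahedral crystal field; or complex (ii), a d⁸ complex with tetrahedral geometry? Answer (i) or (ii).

(i)

(i): Tetrahedral fields are weak (Δₜ ≈ 4/9 Δₒ), so electrons fill high-spin; e⁴ t₂³ → 3 unpaired.
(ii): With tetrahedral geometry the complex is necessarily high-spin; e^4 t2^4 → 2 unpaired.
So (i) has more unpaired electrons.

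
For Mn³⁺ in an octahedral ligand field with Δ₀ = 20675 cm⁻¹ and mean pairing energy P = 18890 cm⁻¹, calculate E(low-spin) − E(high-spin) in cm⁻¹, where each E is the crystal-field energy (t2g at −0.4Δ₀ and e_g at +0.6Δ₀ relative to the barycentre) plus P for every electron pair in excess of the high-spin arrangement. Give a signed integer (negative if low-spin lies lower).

Mn sits in group 7; removing 3 electrons leaves Mn³⁺ with 7 − 3 = 4 d electrons.
High-spin d⁴ fills as t2g^3 e_g^1 with CFSE 3(−0.4) + 1(+0.6) = -0.6Δ₀ = -12405 cm⁻¹.
For low-spin the configuration is t2g^4 e_g^0: orbital energy -1.6 × 20675 = -33080 cm⁻¹, and 1 additional pair relative to high-spin adds 18890 cm⁻¹, giving -14190 cm⁻¹.
E(LS) − E(HS) = -14190 − (-12405) = -1785 cm⁻¹.

-1785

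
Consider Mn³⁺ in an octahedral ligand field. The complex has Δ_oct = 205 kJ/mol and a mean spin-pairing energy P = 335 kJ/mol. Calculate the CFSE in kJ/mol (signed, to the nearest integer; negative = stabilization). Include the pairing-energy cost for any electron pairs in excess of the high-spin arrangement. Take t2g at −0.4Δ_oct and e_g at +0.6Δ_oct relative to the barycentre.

-123

Mn is in group 7, so Mn³⁺ is d⁴ (7 − 3 = 4).
Since Δ_oct = 205 kJ/mol < P = 335 kJ/mol, the complex adopts the high-spin configuration.
Configuration: t2g^3 e_g^1.
Orbital CFSE = -0.6Δ_oct = -0.6 × 205 = -123 kJ/mol.
High-spin has no excess pairs, so no pairing correction applies.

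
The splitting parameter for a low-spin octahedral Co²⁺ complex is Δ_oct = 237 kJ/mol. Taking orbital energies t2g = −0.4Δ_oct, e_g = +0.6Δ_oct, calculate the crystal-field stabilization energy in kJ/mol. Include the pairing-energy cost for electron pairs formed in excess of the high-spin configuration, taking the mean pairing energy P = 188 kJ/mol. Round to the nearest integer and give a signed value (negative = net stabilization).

Co is in group 9, so Co²⁺ is d⁷ (9 − 2 = 7).
The d⁷ electrons fill as t2g^6 e_g^1.
Orbital CFSE = 6(-0.4) + 1(0.6) = -1.8Δ_oct = -1.8 × 237 = -427 kJ/mol.
Relative to high-spin t2g^5 e_g^2 (2 paired), the low-spin configuration has 1 additional pair, contributing +1 × 188 = +188 kJ/mol.
Net CFSE = -427 + 188 = -239 kJ/mol.

-239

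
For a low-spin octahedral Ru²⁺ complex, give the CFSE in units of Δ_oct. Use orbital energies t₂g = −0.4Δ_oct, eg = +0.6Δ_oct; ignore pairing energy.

-2.4 Δ_oct

Group 8 minus oxidation state +2 gives a d⁶ configuration for Ru²⁺.
Configuration: t₂g⁶ eg⁰.
CFSE = 6(-0.4Δ_oct) + 0(0.6Δ_oct) = -2.4Δ_oct + 0.0Δ_oct = -2.4Δ_oct.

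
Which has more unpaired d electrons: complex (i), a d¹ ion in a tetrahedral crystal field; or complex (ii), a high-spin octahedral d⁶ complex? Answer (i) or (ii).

(ii)

(i): Tetrahedral fields are weak (Δₜ ≈ 4/9 Δₒ), so electrons fill high-spin; e¹ t₂⁰ → 1 unpaired.
(ii): t2g^4 e_g^2 → 4 unpaired.
So (ii) has more unpaired electrons.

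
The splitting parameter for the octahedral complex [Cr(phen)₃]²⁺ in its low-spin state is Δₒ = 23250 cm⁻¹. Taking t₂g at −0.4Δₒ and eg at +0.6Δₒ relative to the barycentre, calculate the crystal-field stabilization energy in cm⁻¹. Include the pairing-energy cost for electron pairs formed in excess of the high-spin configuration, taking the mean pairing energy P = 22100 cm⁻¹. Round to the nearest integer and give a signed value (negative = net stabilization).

phen is neutral, so the +2 overall charge sits on Cr: oxidation state +2.
Cr²⁺: group 6, so d-count = 6 − 2 = 4.
Configuration: t₂g⁴ eg⁰.
The orbital stabilization is -1.6Δₒ = -1.6 × 23250 = -37200 cm⁻¹.
High-spin d⁴ would be t₂g³ eg¹ with 0 pairs; low-spin has 1, so 1 excess pair costs +1P = +22100 cm⁻¹.
Overall CFSE = -37200 + 22100 = -15100 cm⁻¹.

-15100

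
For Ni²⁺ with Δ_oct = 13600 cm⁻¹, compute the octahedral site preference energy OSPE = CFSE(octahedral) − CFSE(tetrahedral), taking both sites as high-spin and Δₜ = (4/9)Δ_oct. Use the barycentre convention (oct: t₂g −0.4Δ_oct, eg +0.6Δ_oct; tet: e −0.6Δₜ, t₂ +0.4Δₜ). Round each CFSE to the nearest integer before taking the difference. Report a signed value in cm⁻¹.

-11484

Ni is in group 10, so Ni²⁺ is d⁸ (10 − 2 = 8).
Octahedral high-spin t₂g⁶ eg²: CFSE = -1.2 × 13600 = -16320 cm⁻¹.
In a tetrahedral site the filling is e⁴ t₂⁴: CFSE(tet) = -0.8Δₜ = -0.8 × (4/9)(13600) = -4836 cm⁻¹.
OSPE = CFSE(oct) − CFSE(tet) = -16320 − (-4836) = -11484 cm⁻¹.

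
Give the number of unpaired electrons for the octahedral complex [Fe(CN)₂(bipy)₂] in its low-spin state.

0

Ligand charges: 2×(-1) from CN⁻ and 2×(+0) from bipy sum to -2; with overall charge +0, Fe is +2.
Group 8 minus oxidation state +2 gives a d⁶ configuration for Fe²⁺.
Configuration: t2g^6 e_g^0, giving 0 unpaired electrons.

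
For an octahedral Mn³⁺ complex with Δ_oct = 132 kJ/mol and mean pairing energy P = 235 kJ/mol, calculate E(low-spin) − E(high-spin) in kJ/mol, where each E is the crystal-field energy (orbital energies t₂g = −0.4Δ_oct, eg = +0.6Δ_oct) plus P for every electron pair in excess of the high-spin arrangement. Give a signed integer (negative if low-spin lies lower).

103

Mn sits in group 7; removing 3 electrons leaves Mn³⁺ with 7 − 3 = 4 d electrons.
In the high-spin limit (t₂g³ eg¹) the orbital term is -0.6Δ_oct = -79 kJ/mol, with no excess pairing.
Low-spin: t₂g⁴ eg⁰, orbital CFSE = -1.6Δ_oct = -211 kJ/mol; plus 1 excess pair × P = +235 kJ/mol; total 24 kJ/mol.
The difference is 24 − (-79) = 103 kJ/mol, so high-spin lies lower.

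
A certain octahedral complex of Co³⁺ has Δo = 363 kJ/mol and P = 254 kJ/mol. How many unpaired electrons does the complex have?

0

Co is in group 9, so Co³⁺ is d⁶ (9 − 3 = 6).
Here Δo > P (363 > 254), so the low-spin state is favoured.
Configuration: t₂g⁶ eg⁰.
Unpaired electrons: 0.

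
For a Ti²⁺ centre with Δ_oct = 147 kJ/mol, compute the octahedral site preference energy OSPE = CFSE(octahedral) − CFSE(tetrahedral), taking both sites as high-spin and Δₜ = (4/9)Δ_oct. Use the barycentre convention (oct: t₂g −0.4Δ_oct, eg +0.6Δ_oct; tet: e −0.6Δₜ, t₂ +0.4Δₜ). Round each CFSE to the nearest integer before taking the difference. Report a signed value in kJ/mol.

-40

Ti sits in group 4; removing 2 electrons leaves Ti²⁺ with 4 − 2 = 2 d electrons.
In an octahedral site d² (HS) is t2g^2 e_g^0, giving CFSE(oct) = -0.8Δ_oct = -118 kJ/mol.
In a tetrahedral site the filling is e^2 t2^0: CFSE(tet) = -1.2Δₜ = -1.2 × (4/9)(147) = -78 kJ/mol.
OSPE = CFSE(oct) − CFSE(tet) = -118 − (-78) = -40 kJ/mol.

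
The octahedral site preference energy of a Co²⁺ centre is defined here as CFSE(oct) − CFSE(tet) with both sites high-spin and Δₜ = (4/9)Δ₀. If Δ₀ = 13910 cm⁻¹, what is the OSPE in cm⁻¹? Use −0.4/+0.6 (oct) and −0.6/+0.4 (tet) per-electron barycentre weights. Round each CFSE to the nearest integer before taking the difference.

Co²⁺: group 9, so d-count = 9 − 2 = 7.
Octahedral (high-spin): t2g^5 e_g^2, CFSE = 5(−0.4) + 2(+0.6) = -0.8Δ₀ = -0.8 × 13910 = -11128 cm⁻¹.
Tetrahedral e^4 t2^3 gives -1.2Δₜ = -1.2 × (4/9) × 13910 = -7419 cm⁻¹.
Subtracting, OSPE = -11128 − (-7419) = -3709 cm⁻¹.

-3709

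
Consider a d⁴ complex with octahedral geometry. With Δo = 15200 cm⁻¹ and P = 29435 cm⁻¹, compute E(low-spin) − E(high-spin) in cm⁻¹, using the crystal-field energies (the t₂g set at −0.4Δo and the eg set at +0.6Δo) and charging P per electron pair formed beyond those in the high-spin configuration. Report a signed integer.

14235

High-spin d⁴ fills as t₂g³ eg¹ with CFSE 3(−0.4) + 1(+0.6) = -0.6Δo = -9120 cm⁻¹.
For low-spin the configuration is t₂g⁴ eg⁰: orbital energy -1.6 × 15200 = -24320 cm⁻¹, and 1 additional pair relative to high-spin adds 29435 cm⁻¹, giving 5115 cm⁻¹.
Thus E(LS) − E(HS) = 14235 cm⁻¹.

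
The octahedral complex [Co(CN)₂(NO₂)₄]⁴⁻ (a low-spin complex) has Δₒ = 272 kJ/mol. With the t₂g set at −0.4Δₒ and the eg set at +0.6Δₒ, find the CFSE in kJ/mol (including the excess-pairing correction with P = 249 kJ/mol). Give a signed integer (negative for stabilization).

Ligand charges: 2×(-1) from CN⁻ and 4×(-1) from NO₂⁻ sum to -6; with overall charge -4, Co is +2.
Group 9 minus oxidation state +2 gives a d⁷ configuration for Co²⁺.
Electron filling gives t₂g⁶ eg¹.
Orbital CFSE = 6(-0.4) + 1(0.6) = -1.8Δₒ = -1.8 × 272 = -490 kJ/mol.
Relative to high-spin t₂g⁵ eg² (2 paired), the low-spin configuration has 1 additional pair, contributing +1 × 249 = +249 kJ/mol.
Overall CFSE = -490 + 249 = -241 kJ/mol.

-241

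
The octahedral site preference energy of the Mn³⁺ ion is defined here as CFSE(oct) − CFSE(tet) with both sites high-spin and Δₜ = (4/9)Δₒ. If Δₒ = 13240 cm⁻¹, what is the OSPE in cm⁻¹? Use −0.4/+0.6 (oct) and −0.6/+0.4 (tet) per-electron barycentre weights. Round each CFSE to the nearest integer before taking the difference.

-5590

Mn sits in group 7; removing 3 electrons leaves Mn³⁺ with 7 − 3 = 4 d electrons.
Octahedral high-spin t₂g³ eg¹: CFSE = -0.6 × 13240 = -7944 cm⁻¹.
Tetrahedral e² t₂² gives -0.4Δₜ = -0.4 × (4/9) × 13240 = -2354 cm⁻¹.
OSPE = CFSE(oct) − CFSE(tet) = -7944 − (-2354) = -5590 cm⁻¹.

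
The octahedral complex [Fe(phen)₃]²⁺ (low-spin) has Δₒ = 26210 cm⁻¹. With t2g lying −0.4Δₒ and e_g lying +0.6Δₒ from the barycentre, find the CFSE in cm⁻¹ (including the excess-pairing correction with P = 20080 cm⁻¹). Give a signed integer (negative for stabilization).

-22744

phen is neutral, so the +2 overall charge sits on Fe: oxidation state +2.
Fe sits in group 8; removing 2 electrons leaves Fe²⁺ with 8 − 2 = 6 d electrons.
Electron filling gives t2g^6 e_g^0.
CFSE(orbital) = 6×(-0.4Δₒ) + 0×(0.6Δₒ) = -2.4Δₒ; with Δₒ = 26210 cm⁻¹ that is -62904 cm⁻¹.
Relative to high-spin t2g^4 e_g^2 (1 paired), the low-spin configuration has 2 additional pairs, contributing +2 × 20080 = +40160 cm⁻¹.
Overall CFSE = -62904 + 40160 = -22744 cm⁻¹.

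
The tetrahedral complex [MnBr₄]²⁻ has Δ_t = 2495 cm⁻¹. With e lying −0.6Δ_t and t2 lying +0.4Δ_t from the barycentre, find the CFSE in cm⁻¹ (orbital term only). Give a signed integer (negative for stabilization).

0

Each Br⁻ contributes -1; 4 × (-1) = -4. With overall charge -2, Mn is in the +2 oxidation state.
Mn is in group 7, so Mn²⁺ is d⁵ (7 − 2 = 5).
Tetrahedral fields are weak (Δₜ ≈ 4/9 Δₒ), so electrons fill high-spin.
Electron filling gives e^2 t2^3.
CFSE(orbital) = 2×(-0.6Δ_t) + 3×(0.4Δ_t) = 0.0Δ_t; with Δ_t = 2495 cm⁻¹ that is 0 cm⁻¹.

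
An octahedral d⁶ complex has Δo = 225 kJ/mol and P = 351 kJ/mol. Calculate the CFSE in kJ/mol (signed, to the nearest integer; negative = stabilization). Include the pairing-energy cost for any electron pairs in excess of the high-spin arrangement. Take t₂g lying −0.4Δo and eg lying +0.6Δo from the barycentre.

-90

Δo < P, so pairing is avoided: the ground state is high-spin.
Configuration: t₂g⁴ eg².
Orbital CFSE = -0.4Δo = -0.4 × 225 = -90 kJ/mol.
High-spin has no excess pairs, so no pairing correction applies.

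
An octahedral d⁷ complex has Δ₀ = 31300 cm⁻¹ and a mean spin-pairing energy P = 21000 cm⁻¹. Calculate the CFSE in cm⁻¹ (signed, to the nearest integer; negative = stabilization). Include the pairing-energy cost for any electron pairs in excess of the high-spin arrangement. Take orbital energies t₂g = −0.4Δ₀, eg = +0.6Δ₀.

-35340

With Δ₀ > P the complex is low-spin.
That gives t₂g⁶ eg¹.
Orbital CFSE = -1.8Δ₀ = -1.8 × 31300 = -56340 cm⁻¹.
Excess pairs vs high-spin: 3 − 2 = 1; pairing cost = +21000 cm⁻¹.
Net CFSE = -56340 + 21000 = -35340 cm⁻¹.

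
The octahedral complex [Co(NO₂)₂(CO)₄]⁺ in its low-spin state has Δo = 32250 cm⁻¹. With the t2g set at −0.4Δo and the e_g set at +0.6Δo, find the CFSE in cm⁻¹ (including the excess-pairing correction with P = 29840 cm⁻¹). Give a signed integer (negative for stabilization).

Ligand charges: 2×(-1) from NO₂⁻ and 4×(+0) from CO sum to -2; with overall charge +1, Co is +3.
Co³⁺: group 9, so d-count = 9 − 3 = 6.
Electron filling gives t2g^6 e_g^0.
CFSE(orbital) = 6×(-0.4Δo) + 0×(0.6Δo) = -2.4Δo; with Δo = 32250 cm⁻¹ that is -77400 cm⁻¹.
High-spin d⁶ would be t2g^4 e_g^2 with 1 pair; low-spin has 3, so 2 excess pairs cost +2P = +59680 cm⁻¹.
Overall CFSE = -77400 + 59680 = -17720 cm⁻¹.

-17720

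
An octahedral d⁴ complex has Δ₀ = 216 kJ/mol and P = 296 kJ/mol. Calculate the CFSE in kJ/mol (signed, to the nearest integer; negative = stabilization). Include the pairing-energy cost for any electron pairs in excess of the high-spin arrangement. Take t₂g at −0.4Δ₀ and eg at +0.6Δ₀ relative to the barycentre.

-130

Δ₀ < P, so pairing is avoided: the ground state is high-spin.
Configuration: t₂g³ eg¹.
Orbital CFSE = -0.6Δ₀ = -0.6 × 216 = -130 kJ/mol.
High-spin has no excess pairs, so no pairing correction applies.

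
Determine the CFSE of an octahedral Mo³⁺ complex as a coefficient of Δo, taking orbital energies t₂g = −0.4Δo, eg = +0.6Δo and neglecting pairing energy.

-1.2 Δo

Group 6 minus oxidation state +3 gives a d³ configuration for Mo³⁺.
Configuration: t₂g³ eg⁰.
CFSE = 3(-0.4Δo) + 0(0.6Δo) = -1.2Δo + 0.0Δo = -1.2Δo.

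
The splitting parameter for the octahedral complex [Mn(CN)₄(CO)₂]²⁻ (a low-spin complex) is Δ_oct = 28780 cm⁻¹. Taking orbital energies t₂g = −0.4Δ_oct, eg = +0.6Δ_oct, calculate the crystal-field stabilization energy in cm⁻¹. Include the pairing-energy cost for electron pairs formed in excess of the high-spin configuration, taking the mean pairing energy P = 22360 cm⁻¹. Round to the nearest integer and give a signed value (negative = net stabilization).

Ligand charges: 4×(-1) from CN⁻ and 2×(+0) from CO sum to -4; with overall charge -2, Mn is +2.
Group 7 minus oxidation state +2 gives a d⁵ configuration for Mn²⁺.
Configuration: t₂g⁵ eg⁰.
Orbital CFSE = 5(-0.4) + 0(0.6) = -2.0Δ_oct = -2.0 × 28780 = -57560 cm⁻¹.
High-spin d⁵ would be t₂g³ eg² with 0 pairs; low-spin has 2, so 2 excess pairs cost +2P = +44720 cm⁻¹.
Overall CFSE = -57560 + 44720 = -12840 cm⁻¹.

-12840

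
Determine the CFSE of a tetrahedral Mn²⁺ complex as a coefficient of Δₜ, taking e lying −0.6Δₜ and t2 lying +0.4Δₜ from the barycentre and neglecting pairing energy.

Group 7 minus oxidation state +2 gives a d⁵ configuration for Mn²⁺.
Tetrahedral fields are weak (Δₜ ≈ 4/9 Δₒ), so electrons fill high-spin.
Configuration: e^2 t2^3.
CFSE = 2(-0.6Δₜ) + 3(0.4Δₜ) = -1.2Δₜ + 1.2Δₜ = 0.0Δₜ.

0.0 Δₜ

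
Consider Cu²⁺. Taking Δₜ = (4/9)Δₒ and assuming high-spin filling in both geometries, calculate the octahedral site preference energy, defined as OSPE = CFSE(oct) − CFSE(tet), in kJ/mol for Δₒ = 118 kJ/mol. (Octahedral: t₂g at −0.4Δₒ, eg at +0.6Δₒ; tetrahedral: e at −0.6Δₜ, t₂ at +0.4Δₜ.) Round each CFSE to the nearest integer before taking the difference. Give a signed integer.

-50

Group 11 minus oxidation state +2 gives a d⁹ configuration for Cu²⁺.
Octahedral high-spin t2g^6 e_g^3: CFSE = -0.6 × 118 = -71 kJ/mol.
Tetrahedral: e^4 t2^5, CFSE = 4(−0.6) + 5(+0.4) = -0.4Δₜ = -0.4 × (4/9) × 118 = -21 kJ/mol.
OSPE = -71 − (-21) = -50 kJ/mol.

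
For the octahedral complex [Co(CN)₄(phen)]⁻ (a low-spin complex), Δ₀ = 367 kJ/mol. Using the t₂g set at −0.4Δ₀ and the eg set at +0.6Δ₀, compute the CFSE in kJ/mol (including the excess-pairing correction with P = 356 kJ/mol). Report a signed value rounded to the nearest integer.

-169

Ligand charges: 4×(-1) from CN⁻ and 1×(+0) from phen sum to -4; with overall charge -1, Co is +3.
Co³⁺: group 9, so d-count = 9 − 3 = 6.
Configuration: t₂g⁶ eg⁰.
CFSE(orbital) = 6×(-0.4Δ₀) + 0×(0.6Δ₀) = -2.4Δ₀; with Δ₀ = 367 kJ/mol that is -881 kJ/mol.
High-spin d⁶ would be t₂g⁴ eg² with 1 pair; low-spin has 3, so 2 excess pairs cost +2P = +712 kJ/mol.
Overall CFSE = -881 + 712 = -169 kJ/mol.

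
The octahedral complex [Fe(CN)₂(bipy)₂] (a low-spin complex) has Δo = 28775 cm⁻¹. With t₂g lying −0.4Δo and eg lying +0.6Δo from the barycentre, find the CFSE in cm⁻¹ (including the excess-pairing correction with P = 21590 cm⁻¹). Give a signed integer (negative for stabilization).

Ligand charges: 2×(-1) from CN⁻ and 2×(+0) from bipy sum to -2; with overall charge +0, Fe is +2.
Group 8 minus oxidation state +2 gives a d⁶ configuration for Fe²⁺.
Electron filling gives t₂g⁶ eg⁰.
CFSE(orbital) = 6×(-0.4Δo) + 0×(0.6Δo) = -2.4Δo; with Δo = 28775 cm⁻¹ that is -69060 cm⁻¹.
Relative to high-spin t₂g⁴ eg² (1 paired), the low-spin configuration has 2 additional pairs, contributing +2 × 21590 = +43180 cm⁻¹.
Overall CFSE = -69060 + 43180 = -25880 cm⁻¹.

-25880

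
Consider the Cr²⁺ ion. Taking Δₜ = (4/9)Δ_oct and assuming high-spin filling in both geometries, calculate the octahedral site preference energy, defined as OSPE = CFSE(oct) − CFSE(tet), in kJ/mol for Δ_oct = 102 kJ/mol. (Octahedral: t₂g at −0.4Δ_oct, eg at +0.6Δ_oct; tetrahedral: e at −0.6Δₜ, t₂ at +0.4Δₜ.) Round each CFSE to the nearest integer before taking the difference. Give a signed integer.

-43

Group 6 minus oxidation state +2 gives a d⁴ configuration for Cr²⁺.
In an octahedral site d⁴ (HS) is t₂g³ eg¹, giving CFSE(oct) = -0.6Δ_oct = -61 kJ/mol.
In a tetrahedral site the filling is e² t₂²: CFSE(tet) = -0.4Δₜ = -0.4 × (4/9)(102) = -18 kJ/mol.
Subtracting, OSPE = -61 − (-18) = -43 kJ/mol.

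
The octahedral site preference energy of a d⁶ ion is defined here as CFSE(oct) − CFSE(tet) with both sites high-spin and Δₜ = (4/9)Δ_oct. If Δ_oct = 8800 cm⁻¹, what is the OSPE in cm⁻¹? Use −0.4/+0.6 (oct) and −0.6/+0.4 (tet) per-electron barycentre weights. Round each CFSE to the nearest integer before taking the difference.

Octahedral high-spin t2g^4 e_g^2: CFSE = -0.4 × 8800 = -3520 cm⁻¹.
In a tetrahedral site the filling is e^3 t2^3: CFSE(tet) = -0.6Δₜ = -0.6 × (4/9)(8800) = -2347 cm⁻¹.
OSPE = CFSE(oct) − CFSE(tet) = -3520 − (-2347) = -1173 cm⁻¹.

-1173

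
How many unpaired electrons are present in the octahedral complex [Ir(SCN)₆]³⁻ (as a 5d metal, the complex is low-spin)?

0

Each SCN⁻ contributes -1; 6 × (-1) = -6. With overall charge -3, Ir is in the +3 oxidation state.
Ir³⁺: group 9, so d-count = 9 − 3 = 6.
Configuration: t2g^6 e_g^0, giving 0 unpaired electrons.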